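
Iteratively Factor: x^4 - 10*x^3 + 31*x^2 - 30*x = (x - 3)*(x^3 - 7*x^2 + 10*x) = (x - 3)*(x - 2)*(x^2 - 5*x) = (x - 5)*(x - 3)*(x - 2)*(x)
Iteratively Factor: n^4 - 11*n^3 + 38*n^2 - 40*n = (n - 2)*(n^3 - 9*n^2 + 20*n) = (n - 4)*(n - 2)*(n^2 - 5*n) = n*(n - 4)*(n - 2)*(n - 5)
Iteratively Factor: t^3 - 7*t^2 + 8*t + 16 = (t + 1)*(t^2 - 8*t + 16) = (t - 4)*(t + 1)*(t - 4)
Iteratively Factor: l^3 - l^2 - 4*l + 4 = (l - 1)*(l^2 - 4) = (l - 2)*(l - 1)*(l + 2)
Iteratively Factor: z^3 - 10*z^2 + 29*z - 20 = (z - 4)*(z^2 - 6*z + 5) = (z - 5)*(z - 4)*(z - 1)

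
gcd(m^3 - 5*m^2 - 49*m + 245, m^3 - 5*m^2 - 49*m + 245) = m^3 - 5*m^2 - 49*m + 245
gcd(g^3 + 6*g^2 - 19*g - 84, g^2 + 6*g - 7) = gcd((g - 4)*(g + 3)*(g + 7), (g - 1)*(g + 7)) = g + 7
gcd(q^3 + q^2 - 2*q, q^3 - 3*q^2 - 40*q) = q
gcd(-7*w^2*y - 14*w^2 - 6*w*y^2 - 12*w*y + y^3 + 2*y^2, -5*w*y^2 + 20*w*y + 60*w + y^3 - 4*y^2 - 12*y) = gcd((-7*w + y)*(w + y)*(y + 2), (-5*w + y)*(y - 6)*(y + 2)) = y + 2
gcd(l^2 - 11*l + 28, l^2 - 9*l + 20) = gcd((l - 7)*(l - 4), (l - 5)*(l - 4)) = l - 4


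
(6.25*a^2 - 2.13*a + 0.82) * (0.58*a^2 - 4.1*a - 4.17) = 3.625*a^4 - 26.8604*a^3 - 16.8539*a^2 + 5.5201*a - 3.4194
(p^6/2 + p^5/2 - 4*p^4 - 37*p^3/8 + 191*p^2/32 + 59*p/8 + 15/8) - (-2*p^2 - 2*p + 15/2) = p^6/2 + p^5/2 - 4*p^4 - 37*p^3/8 + 255*p^2/32 + 75*p/8 - 45/8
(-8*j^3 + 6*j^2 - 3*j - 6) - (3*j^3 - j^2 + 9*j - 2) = -11*j^3 + 7*j^2 - 12*j - 4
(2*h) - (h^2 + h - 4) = -h^2 + h + 4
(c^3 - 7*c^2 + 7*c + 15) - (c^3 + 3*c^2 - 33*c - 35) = -10*c^2 + 40*c + 50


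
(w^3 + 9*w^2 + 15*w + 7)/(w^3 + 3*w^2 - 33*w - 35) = (w + 1)/(w - 5)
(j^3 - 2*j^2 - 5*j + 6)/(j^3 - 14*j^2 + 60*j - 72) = (j^3 - 2*j^2 - 5*j + 6)/(j^3 - 14*j^2 + 60*j - 72)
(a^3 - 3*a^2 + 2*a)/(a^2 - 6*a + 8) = a*(a - 1)/(a - 4)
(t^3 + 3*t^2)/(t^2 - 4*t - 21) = t^2/(t - 7)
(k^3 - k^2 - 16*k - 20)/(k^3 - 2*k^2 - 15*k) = (k^2 + 4*k + 4)/(k*(k + 3))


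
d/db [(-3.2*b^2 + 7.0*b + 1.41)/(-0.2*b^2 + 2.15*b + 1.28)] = (-5.48*b^2 - 7.628*b + 5.9285)/(0.04*b^4 - 0.86*b^3 + 4.1105*b^2 + 5.504*b + 1.6384)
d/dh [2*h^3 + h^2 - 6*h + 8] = 6*h^2 + 2*h - 6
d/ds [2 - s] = -1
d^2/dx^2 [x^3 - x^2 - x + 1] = 6*x - 2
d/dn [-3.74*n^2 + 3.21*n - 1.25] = 3.21 - 7.48*n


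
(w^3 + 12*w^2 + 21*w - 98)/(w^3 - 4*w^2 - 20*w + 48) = (w^2 + 14*w + 49)/(w^2 - 2*w - 24)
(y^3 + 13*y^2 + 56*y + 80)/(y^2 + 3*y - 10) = (y^2 + 8*y + 16)/(y - 2)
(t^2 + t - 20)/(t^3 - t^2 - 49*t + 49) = (t^2 + t - 20)/(t^3 - t^2 - 49*t + 49)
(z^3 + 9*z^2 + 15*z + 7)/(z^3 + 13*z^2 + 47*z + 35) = (z + 1)/(z + 5)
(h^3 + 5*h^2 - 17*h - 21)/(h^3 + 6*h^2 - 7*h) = (h^2 - 2*h - 3)/(h*(h - 1))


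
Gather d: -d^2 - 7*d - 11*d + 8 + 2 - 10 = -d^2 - 18*d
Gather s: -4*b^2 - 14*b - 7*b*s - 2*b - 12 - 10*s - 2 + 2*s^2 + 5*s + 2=-4*b^2 - 16*b + 2*s^2 + s*(-7*b - 5) - 12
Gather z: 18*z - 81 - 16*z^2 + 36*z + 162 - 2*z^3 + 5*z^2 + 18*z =-2*z^3 - 11*z^2 + 72*z + 81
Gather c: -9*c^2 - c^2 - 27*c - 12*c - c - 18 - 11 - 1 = -10*c^2 - 40*c - 30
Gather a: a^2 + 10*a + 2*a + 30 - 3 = a^2 + 12*a + 27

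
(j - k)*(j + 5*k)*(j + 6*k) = j^3 + 10*j^2*k + 19*j*k^2 - 30*k^3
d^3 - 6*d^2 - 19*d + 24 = (d - 8)*(d - 1)*(d + 3)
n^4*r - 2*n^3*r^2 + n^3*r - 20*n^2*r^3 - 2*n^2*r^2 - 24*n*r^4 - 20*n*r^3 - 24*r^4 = (n - 6*r)*(n + 2*r)^2*(n*r + r)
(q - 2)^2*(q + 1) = q^3 - 3*q^2 + 4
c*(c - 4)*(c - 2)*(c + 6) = c^4 - 28*c^2 + 48*c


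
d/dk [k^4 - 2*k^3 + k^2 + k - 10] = 4*k^3 - 6*k^2 + 2*k + 1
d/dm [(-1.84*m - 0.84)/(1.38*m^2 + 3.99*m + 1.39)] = (2.5392*m^2 + 2.3184*m + 0.794)/(1.9044*m^4 + 11.0124*m^3 + 19.7565*m^2 + 11.0922*m + 1.9321)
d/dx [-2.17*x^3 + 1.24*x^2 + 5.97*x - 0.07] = -6.51*x^2 + 2.48*x + 5.97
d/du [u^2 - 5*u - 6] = 2*u - 5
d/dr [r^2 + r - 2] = 2*r + 1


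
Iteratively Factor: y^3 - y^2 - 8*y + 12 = (y - 2)*(y^2 + y - 6) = (y - 2)^2*(y + 3)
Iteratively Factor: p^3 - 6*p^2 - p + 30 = (p + 2)*(p^2 - 8*p + 15) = (p - 3)*(p + 2)*(p - 5)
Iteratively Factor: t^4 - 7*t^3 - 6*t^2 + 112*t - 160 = (t - 4)*(t^3 - 3*t^2 - 18*t + 40) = (t - 5)*(t - 4)*(t^2 + 2*t - 8) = (t - 5)*(t - 4)*(t - 2)*(t + 4)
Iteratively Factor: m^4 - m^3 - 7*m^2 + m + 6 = (m + 2)*(m^3 - 3*m^2 - m + 3) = (m + 1)*(m + 2)*(m^2 - 4*m + 3) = (m - 3)*(m + 1)*(m + 2)*(m - 1)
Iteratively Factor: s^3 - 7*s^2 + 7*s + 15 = (s - 5)*(s^2 - 2*s - 3) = (s - 5)*(s + 1)*(s - 3)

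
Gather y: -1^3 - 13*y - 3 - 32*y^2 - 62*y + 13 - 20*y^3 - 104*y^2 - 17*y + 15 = -20*y^3 - 136*y^2 - 92*y + 24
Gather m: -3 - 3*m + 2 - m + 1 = -4*m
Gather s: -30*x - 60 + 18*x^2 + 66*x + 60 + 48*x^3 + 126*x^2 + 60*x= 48*x^3 + 144*x^2 + 96*x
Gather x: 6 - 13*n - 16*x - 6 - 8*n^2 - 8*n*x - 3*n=-8*n^2 - 16*n + x*(-8*n - 16)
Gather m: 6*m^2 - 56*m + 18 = 6*m^2 - 56*m + 18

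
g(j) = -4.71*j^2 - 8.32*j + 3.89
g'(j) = -9.42*j - 8.32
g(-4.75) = -62.86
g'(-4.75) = 36.42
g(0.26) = 1.41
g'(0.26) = -10.77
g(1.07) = -10.40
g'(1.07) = -18.40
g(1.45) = -18.08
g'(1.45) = -21.98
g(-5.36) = -86.83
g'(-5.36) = 42.17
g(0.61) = -2.94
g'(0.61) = -14.07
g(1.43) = -17.64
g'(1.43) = -21.79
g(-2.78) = -9.38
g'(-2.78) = 17.87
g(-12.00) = -574.51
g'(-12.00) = 104.72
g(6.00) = -215.59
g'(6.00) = -64.84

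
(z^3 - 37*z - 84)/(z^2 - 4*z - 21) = z + 4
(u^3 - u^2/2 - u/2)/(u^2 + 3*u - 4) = u*(2*u + 1)/(2*(u + 4))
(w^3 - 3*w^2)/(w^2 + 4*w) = w*(w - 3)/(w + 4)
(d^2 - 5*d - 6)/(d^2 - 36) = (d + 1)/(d + 6)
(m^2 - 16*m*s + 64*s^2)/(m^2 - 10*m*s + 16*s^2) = (-m + 8*s)/(-m + 2*s)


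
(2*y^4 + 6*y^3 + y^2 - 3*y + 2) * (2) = 4*y^4 + 12*y^3 + 2*y^2 - 6*y + 4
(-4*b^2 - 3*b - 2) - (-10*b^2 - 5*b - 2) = 6*b^2 + 2*b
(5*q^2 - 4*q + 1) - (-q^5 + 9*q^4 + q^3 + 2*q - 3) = q^5 - 9*q^4 - q^3 + 5*q^2 - 6*q + 4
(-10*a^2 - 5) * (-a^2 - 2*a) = 10*a^4 + 20*a^3 + 5*a^2 + 10*a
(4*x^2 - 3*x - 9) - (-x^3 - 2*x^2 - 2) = x^3 + 6*x^2 - 3*x - 7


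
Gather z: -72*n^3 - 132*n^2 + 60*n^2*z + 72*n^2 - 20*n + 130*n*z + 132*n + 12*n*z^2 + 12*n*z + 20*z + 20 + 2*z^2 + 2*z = -72*n^3 - 60*n^2 + 112*n + z^2*(12*n + 2) + z*(60*n^2 + 142*n + 22) + 20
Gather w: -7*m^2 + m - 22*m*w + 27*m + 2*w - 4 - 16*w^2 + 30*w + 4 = -7*m^2 + 28*m - 16*w^2 + w*(32 - 22*m)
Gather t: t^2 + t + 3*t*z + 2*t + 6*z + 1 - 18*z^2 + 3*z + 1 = t^2 + t*(3*z + 3) - 18*z^2 + 9*z + 2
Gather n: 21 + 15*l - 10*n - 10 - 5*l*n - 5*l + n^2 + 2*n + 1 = 10*l + n^2 + n*(-5*l - 8) + 12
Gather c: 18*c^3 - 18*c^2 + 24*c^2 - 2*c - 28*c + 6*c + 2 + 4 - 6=18*c^3 + 6*c^2 - 24*c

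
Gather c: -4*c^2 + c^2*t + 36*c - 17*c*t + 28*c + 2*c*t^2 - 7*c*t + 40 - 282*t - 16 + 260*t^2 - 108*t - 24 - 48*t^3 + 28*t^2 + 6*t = c^2*(t - 4) + c*(2*t^2 - 24*t + 64) - 48*t^3 + 288*t^2 - 384*t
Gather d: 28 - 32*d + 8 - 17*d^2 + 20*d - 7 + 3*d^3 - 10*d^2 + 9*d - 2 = 3*d^3 - 27*d^2 - 3*d + 27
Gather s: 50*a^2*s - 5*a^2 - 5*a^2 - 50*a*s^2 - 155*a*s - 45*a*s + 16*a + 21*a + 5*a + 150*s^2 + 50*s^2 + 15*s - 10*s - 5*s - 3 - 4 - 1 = -10*a^2 + 42*a + s^2*(200 - 50*a) + s*(50*a^2 - 200*a) - 8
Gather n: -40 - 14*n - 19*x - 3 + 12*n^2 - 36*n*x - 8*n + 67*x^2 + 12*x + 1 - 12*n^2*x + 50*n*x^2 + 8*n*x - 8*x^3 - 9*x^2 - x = n^2*(12 - 12*x) + n*(50*x^2 - 28*x - 22) - 8*x^3 + 58*x^2 - 8*x - 42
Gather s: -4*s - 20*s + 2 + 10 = 12 - 24*s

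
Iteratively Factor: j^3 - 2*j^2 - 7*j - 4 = (j + 1)*(j^2 - 3*j - 4) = (j - 4)*(j + 1)*(j + 1)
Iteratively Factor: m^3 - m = (m - 1)*(m^2 + m) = (m - 1)*(m + 1)*(m)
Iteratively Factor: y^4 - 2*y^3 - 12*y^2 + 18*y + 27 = (y + 3)*(y^3 - 5*y^2 + 3*y + 9) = (y + 1)*(y + 3)*(y^2 - 6*y + 9) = (y - 3)*(y + 1)*(y + 3)*(y - 3)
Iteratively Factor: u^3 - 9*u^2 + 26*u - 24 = (u - 3)*(u^2 - 6*u + 8) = (u - 4)*(u - 3)*(u - 2)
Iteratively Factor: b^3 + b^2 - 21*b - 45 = (b + 3)*(b^2 - 2*b - 15) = (b - 5)*(b + 3)*(b + 3)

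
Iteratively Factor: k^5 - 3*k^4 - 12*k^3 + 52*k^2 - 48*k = (k - 2)*(k^4 - k^3 - 14*k^2 + 24*k) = (k - 2)^2*(k^3 + k^2 - 12*k) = (k - 2)^2*(k + 4)*(k^2 - 3*k) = k*(k - 2)^2*(k + 4)*(k - 3)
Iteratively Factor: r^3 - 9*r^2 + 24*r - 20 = (r - 2)*(r^2 - 7*r + 10) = (r - 5)*(r - 2)*(r - 2)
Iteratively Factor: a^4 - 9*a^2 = (a)*(a^3 - 9*a) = a*(a + 3)*(a^2 - 3*a) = a^2*(a + 3)*(a - 3)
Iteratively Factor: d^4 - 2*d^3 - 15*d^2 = (d + 3)*(d^3 - 5*d^2) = d*(d + 3)*(d^2 - 5*d) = d*(d - 5)*(d + 3)*(d)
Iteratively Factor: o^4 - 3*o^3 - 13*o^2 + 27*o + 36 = (o + 3)*(o^3 - 6*o^2 + 5*o + 12) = (o - 4)*(o + 3)*(o^2 - 2*o - 3) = (o - 4)*(o + 1)*(o + 3)*(o - 3)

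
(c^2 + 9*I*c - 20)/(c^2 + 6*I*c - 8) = (c + 5*I)/(c + 2*I)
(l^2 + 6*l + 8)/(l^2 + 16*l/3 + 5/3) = 3*(l^2 + 6*l + 8)/(3*l^2 + 16*l + 5)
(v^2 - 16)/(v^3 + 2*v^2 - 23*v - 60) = (v - 4)/(v^2 - 2*v - 15)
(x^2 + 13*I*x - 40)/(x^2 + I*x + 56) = (x + 5*I)/(x - 7*I)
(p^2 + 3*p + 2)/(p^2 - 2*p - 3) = (p + 2)/(p - 3)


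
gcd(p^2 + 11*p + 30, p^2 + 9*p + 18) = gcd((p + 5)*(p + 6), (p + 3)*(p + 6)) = p + 6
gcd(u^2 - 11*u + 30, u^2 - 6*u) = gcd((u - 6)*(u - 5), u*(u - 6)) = u - 6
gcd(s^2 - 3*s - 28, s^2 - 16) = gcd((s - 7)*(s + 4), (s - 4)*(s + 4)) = s + 4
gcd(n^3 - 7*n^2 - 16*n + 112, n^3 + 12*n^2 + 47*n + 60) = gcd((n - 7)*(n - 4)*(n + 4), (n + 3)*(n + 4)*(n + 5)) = n + 4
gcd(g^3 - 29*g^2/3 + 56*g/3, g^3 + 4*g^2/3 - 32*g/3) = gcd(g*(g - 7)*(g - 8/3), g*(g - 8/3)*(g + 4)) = g^2 - 8*g/3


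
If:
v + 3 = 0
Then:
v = -3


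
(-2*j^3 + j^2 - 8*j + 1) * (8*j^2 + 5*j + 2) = -16*j^5 - 2*j^4 - 63*j^3 - 30*j^2 - 11*j + 2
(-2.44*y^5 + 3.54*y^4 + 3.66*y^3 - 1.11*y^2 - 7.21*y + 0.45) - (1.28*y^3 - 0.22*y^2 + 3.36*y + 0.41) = -2.44*y^5 + 3.54*y^4 + 2.38*y^3 - 0.89*y^2 - 10.57*y + 0.04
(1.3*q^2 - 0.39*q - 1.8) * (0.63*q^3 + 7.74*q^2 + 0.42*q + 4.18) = 0.819*q^5 + 9.8163*q^4 - 3.6066*q^3 - 8.6618*q^2 - 2.3862*q - 7.524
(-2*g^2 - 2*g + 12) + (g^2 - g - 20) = -g^2 - 3*g - 8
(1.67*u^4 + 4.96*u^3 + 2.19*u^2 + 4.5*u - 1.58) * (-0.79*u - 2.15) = -1.3193*u^5 - 7.5089*u^4 - 12.3941*u^3 - 8.2635*u^2 - 8.4268*u + 3.397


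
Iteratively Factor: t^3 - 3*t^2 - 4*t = (t)*(t^2 - 3*t - 4) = t*(t - 4)*(t + 1)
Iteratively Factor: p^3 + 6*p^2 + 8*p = (p + 4)*(p^2 + 2*p) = p*(p + 4)*(p + 2)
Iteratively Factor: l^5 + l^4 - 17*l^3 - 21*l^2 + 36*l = (l)*(l^4 + l^3 - 17*l^2 - 21*l + 36) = l*(l - 1)*(l^3 + 2*l^2 - 15*l - 36) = l*(l - 4)*(l - 1)*(l^2 + 6*l + 9) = l*(l - 4)*(l - 1)*(l + 3)*(l + 3)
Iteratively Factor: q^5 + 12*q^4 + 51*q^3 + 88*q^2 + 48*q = (q + 4)*(q^4 + 8*q^3 + 19*q^2 + 12*q) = (q + 3)*(q + 4)*(q^3 + 5*q^2 + 4*q) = (q + 3)*(q + 4)^2*(q^2 + q) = (q + 1)*(q + 3)*(q + 4)^2*(q)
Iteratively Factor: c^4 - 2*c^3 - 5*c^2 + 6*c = (c - 3)*(c^3 + c^2 - 2*c) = c*(c - 3)*(c^2 + c - 2) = c*(c - 3)*(c + 2)*(c - 1)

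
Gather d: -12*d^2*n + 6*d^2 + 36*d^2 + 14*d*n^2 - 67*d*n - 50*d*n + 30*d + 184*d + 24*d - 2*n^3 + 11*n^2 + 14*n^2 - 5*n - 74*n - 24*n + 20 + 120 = d^2*(42 - 12*n) + d*(14*n^2 - 117*n + 238) - 2*n^3 + 25*n^2 - 103*n + 140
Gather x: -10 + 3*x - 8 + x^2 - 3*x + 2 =x^2 - 16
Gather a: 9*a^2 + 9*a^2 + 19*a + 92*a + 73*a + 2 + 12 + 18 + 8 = 18*a^2 + 184*a + 40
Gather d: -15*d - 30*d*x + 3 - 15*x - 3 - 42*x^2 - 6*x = d*(-30*x - 15) - 42*x^2 - 21*x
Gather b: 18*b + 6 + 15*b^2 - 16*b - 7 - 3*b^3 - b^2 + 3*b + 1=-3*b^3 + 14*b^2 + 5*b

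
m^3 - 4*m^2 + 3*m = m*(m - 3)*(m - 1)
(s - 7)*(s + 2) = s^2 - 5*s - 14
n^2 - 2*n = n*(n - 2)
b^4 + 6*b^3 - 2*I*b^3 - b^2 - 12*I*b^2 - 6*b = b*(b + 6)*(b - I)^2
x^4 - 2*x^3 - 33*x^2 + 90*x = x*(x - 5)*(x - 3)*(x + 6)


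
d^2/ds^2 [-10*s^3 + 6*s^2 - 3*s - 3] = 12 - 60*s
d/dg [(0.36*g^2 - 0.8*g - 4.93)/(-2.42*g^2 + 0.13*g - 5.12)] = (-1.8892*g^2 - 27.5476*g + 4.7369)/(5.8564*g^4 - 0.6292*g^3 + 24.7977*g^2 - 1.3312*g + 26.2144)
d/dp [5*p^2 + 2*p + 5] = 10*p + 2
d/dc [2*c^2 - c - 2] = 4*c - 1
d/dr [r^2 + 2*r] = 2*r + 2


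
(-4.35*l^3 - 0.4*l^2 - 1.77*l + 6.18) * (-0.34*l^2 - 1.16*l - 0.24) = 1.479*l^5 + 5.182*l^4 + 2.1098*l^3 + 0.048*l^2 - 6.744*l - 1.4832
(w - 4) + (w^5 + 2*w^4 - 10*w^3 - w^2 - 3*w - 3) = w^5 + 2*w^4 - 10*w^3 - w^2 - 2*w - 7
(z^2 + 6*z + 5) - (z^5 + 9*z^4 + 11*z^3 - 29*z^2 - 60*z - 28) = -z^5 - 9*z^4 - 11*z^3 + 30*z^2 + 66*z + 33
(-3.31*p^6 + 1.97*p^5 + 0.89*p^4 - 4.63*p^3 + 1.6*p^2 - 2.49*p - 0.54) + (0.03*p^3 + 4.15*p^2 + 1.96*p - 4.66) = -3.31*p^6 + 1.97*p^5 + 0.89*p^4 - 4.6*p^3 + 5.75*p^2 - 0.53*p - 5.2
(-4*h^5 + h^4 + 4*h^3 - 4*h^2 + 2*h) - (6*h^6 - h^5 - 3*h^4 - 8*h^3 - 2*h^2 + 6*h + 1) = -6*h^6 - 3*h^5 + 4*h^4 + 12*h^3 - 2*h^2 - 4*h - 1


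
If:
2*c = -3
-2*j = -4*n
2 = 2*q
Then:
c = -3/2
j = 2*n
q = 1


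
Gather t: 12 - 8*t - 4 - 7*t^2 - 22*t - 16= -7*t^2 - 30*t - 8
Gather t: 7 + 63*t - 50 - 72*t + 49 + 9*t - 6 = 0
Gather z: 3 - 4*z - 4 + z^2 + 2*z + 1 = z^2 - 2*z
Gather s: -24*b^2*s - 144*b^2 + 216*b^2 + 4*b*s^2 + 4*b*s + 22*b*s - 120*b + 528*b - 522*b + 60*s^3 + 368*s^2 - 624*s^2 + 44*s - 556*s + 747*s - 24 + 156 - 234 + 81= 72*b^2 - 114*b + 60*s^3 + s^2*(4*b - 256) + s*(-24*b^2 + 26*b + 235) - 21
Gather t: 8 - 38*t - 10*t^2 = -10*t^2 - 38*t + 8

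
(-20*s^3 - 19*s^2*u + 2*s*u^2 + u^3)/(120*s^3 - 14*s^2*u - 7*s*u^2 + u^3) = (-20*s^3 - 19*s^2*u + 2*s*u^2 + u^3)/(120*s^3 - 14*s^2*u - 7*s*u^2 + u^3)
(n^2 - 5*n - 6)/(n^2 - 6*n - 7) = (n - 6)/(n - 7)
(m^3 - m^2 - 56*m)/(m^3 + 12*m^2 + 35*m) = (m - 8)/(m + 5)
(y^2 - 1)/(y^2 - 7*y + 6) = (y + 1)/(y - 6)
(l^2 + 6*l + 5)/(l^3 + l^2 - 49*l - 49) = (l + 5)/(l^2 - 49)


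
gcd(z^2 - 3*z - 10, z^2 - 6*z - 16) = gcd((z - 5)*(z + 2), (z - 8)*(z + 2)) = z + 2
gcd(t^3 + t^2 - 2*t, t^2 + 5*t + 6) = t + 2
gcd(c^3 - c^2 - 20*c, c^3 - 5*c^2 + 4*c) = c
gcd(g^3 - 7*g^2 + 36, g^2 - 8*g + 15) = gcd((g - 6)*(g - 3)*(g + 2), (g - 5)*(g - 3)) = g - 3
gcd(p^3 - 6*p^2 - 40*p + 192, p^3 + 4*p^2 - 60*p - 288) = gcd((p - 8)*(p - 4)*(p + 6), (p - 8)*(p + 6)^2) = p^2 - 2*p - 48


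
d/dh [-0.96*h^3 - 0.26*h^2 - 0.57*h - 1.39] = -2.88*h^2 - 0.52*h - 0.57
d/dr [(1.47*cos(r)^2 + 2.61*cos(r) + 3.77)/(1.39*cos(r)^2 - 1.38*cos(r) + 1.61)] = (5.6565*cos(r)^2 + 5.7472*cos(r) - 9.4047)*sin(r)/(1.9321*cos(r)^4 - 3.8364*cos(r)^3 + 6.3802*cos(r)^2 - 4.4436*cos(r) + 2.5921)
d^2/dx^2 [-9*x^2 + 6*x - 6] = -18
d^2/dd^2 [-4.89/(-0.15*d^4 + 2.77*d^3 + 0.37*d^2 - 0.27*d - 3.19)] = ((-8.802*d^2 + 81.2718*d + 3.6186)*(0.15*d^4 - 2.77*d^3 - 0.37*d^2 + 0.27*d + 3.19) + 4.89*(0.6*d^3 - 8.31*d^2 - 0.74*d + 0.27)*(1.2*d^3 - 16.62*d^2 - 1.48*d + 0.54))/(0.15*d^4 - 2.77*d^3 - 0.37*d^2 + 0.27*d + 3.19)^3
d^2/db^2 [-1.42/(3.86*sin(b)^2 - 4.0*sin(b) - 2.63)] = (-84.629728*sin(b)^4 + 65.7744*sin(b)^3 + 46.562368*sin(b)^2 - 116.6104*sin(b) + 74.271112)/(-3.86*sin(b)^2 + 4.0*sin(b) + 2.63)^3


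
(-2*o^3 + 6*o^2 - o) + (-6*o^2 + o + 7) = 7 - 2*o^3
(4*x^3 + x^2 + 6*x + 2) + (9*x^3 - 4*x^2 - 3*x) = 13*x^3 - 3*x^2 + 3*x + 2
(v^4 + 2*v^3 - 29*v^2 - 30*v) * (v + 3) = v^5 + 5*v^4 - 23*v^3 - 117*v^2 - 90*v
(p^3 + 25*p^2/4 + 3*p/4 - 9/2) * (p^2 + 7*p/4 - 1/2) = p^5 + 8*p^4 + 179*p^3/16 - 101*p^2/16 - 33*p/4 + 9/4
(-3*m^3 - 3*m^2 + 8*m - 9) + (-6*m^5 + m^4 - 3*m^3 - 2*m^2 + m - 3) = -6*m^5 + m^4 - 6*m^3 - 5*m^2 + 9*m - 12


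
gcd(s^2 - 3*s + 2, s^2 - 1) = s - 1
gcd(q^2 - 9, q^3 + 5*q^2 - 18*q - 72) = q + 3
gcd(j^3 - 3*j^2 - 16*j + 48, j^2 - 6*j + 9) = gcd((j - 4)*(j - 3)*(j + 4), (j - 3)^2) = j - 3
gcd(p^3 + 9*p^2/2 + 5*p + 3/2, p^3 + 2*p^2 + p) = p + 1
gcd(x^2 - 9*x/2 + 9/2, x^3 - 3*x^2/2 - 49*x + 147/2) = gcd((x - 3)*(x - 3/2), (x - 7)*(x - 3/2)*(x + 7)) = x - 3/2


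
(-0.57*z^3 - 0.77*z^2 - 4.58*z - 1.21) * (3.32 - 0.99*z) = 0.5643*z^4 - 1.1301*z^3 + 1.9778*z^2 - 14.0077*z - 4.0172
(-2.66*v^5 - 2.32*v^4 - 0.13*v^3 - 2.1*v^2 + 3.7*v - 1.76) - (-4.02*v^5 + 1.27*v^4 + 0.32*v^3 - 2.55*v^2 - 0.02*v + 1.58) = 1.36*v^5 - 3.59*v^4 - 0.45*v^3 + 0.45*v^2 + 3.72*v - 3.34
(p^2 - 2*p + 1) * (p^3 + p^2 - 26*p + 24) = p^5 - p^4 - 27*p^3 + 77*p^2 - 74*p + 24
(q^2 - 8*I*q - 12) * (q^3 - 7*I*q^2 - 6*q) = q^5 - 15*I*q^4 - 74*q^3 + 132*I*q^2 + 72*q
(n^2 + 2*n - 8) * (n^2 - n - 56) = n^4 + n^3 - 66*n^2 - 104*n + 448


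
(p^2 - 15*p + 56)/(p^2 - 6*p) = (p^2 - 15*p + 56)/(p*(p - 6))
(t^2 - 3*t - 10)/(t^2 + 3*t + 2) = (t - 5)/(t + 1)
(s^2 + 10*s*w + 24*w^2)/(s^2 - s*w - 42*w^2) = (s + 4*w)/(s - 7*w)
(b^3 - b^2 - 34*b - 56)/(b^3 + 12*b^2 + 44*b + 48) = (b - 7)/(b + 6)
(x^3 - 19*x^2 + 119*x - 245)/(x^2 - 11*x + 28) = (x^2 - 12*x + 35)/(x - 4)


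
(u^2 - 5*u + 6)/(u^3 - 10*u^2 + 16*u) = (u - 3)/(u*(u - 8))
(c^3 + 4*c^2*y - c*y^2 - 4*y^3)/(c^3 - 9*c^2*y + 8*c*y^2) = (-c^2 - 5*c*y - 4*y^2)/(c*(-c + 8*y))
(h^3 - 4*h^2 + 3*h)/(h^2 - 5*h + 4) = h*(h - 3)/(h - 4)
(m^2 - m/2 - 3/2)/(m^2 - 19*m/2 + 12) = (m + 1)/(m - 8)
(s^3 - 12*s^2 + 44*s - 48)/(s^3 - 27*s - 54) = (s^2 - 6*s + 8)/(s^2 + 6*s + 9)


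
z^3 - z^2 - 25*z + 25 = (z - 5)*(z - 1)*(z + 5)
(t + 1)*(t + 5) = t^2 + 6*t + 5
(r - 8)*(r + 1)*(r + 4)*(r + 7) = r^4 + 4*r^3 - 57*r^2 - 284*r - 224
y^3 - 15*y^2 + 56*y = y*(y - 8)*(y - 7)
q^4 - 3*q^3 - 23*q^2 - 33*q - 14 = (q - 7)*(q + 1)^2*(q + 2)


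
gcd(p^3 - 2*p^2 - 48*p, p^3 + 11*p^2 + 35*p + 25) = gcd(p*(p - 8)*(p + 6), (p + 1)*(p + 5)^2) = 1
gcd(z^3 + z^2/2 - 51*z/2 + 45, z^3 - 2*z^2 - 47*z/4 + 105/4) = z^2 - 11*z/2 + 15/2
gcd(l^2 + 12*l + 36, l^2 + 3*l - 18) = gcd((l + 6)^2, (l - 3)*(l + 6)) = l + 6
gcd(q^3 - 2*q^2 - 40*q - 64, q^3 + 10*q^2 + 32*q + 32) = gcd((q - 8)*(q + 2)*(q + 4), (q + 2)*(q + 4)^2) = q^2 + 6*q + 8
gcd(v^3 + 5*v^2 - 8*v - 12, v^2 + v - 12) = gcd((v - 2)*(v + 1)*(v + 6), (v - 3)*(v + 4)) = 1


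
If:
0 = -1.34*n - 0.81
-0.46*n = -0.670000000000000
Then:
No Solution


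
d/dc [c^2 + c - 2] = 2*c + 1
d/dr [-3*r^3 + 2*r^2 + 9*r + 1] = -9*r^2 + 4*r + 9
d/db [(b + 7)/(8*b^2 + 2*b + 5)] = (8*b^2 + 2*b - 2*(b + 7)*(8*b + 1) + 5)/(8*b^2 + 2*b + 5)^2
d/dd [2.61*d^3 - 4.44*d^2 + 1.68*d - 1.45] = 7.83*d^2 - 8.88*d + 1.68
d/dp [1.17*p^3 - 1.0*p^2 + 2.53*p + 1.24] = 3.51*p^2 - 2.0*p + 2.53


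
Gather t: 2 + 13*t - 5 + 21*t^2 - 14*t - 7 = 21*t^2 - t - 10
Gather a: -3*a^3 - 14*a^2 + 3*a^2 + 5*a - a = -3*a^3 - 11*a^2 + 4*a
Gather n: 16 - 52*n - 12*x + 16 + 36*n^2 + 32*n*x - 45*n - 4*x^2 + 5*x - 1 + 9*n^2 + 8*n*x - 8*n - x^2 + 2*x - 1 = 45*n^2 + n*(40*x - 105) - 5*x^2 - 5*x + 30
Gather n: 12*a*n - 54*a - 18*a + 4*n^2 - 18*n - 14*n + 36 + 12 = -72*a + 4*n^2 + n*(12*a - 32) + 48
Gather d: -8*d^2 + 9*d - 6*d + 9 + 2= -8*d^2 + 3*d + 11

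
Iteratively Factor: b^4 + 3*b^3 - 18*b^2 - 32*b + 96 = (b + 4)*(b^3 - b^2 - 14*b + 24) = (b + 4)^2*(b^2 - 5*b + 6) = (b - 2)*(b + 4)^2*(b - 3)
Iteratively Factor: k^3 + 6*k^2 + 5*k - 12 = (k - 1)*(k^2 + 7*k + 12) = (k - 1)*(k + 4)*(k + 3)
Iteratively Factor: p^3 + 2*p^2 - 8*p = (p + 4)*(p^2 - 2*p) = p*(p + 4)*(p - 2)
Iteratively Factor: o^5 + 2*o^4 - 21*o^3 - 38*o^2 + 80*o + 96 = (o + 4)*(o^4 - 2*o^3 - 13*o^2 + 14*o + 24) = (o + 3)*(o + 4)*(o^3 - 5*o^2 + 2*o + 8) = (o - 2)*(o + 3)*(o + 4)*(o^2 - 3*o - 4) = (o - 2)*(o + 1)*(o + 3)*(o + 4)*(o - 4)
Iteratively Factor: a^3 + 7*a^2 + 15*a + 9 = (a + 1)*(a^2 + 6*a + 9) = (a + 1)*(a + 3)*(a + 3)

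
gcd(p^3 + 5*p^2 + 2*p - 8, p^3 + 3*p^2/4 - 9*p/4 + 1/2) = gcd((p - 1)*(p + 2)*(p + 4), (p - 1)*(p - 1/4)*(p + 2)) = p^2 + p - 2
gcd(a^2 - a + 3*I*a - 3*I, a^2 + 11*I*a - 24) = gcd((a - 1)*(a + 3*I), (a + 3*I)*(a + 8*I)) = a + 3*I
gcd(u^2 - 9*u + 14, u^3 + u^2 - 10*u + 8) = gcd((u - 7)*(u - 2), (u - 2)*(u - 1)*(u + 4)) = u - 2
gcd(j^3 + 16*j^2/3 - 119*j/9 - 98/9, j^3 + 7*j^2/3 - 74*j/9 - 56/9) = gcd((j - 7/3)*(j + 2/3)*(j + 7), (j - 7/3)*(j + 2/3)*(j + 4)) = j^2 - 5*j/3 - 14/9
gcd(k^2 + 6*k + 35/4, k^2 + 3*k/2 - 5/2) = k + 5/2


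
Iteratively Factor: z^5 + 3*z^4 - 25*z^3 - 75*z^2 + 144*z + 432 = (z - 4)*(z^4 + 7*z^3 + 3*z^2 - 63*z - 108) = (z - 4)*(z + 3)*(z^3 + 4*z^2 - 9*z - 36) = (z - 4)*(z - 3)*(z + 3)*(z^2 + 7*z + 12) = (z - 4)*(z - 3)*(z + 3)*(z + 4)*(z + 3)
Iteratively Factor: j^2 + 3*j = (j)*(j + 3)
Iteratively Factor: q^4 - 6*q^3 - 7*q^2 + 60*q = (q - 4)*(q^3 - 2*q^2 - 15*q) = (q - 4)*(q + 3)*(q^2 - 5*q) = (q - 5)*(q - 4)*(q + 3)*(q)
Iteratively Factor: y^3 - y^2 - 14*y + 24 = (y + 4)*(y^2 - 5*y + 6) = (y - 2)*(y + 4)*(y - 3)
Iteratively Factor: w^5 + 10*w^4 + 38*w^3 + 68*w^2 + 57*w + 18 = (w + 3)*(w^4 + 7*w^3 + 17*w^2 + 17*w + 6) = (w + 2)*(w + 3)*(w^3 + 5*w^2 + 7*w + 3) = (w + 2)*(w + 3)^2*(w^2 + 2*w + 1) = (w + 1)*(w + 2)*(w + 3)^2*(w + 1)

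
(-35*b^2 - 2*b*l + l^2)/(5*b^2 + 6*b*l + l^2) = (-7*b + l)/(b + l)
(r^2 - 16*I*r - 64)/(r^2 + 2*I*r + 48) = (r^2 - 16*I*r - 64)/(r^2 + 2*I*r + 48)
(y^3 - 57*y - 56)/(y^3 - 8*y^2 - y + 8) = (y + 7)/(y - 1)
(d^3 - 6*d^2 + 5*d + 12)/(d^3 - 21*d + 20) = (d^2 - 2*d - 3)/(d^2 + 4*d - 5)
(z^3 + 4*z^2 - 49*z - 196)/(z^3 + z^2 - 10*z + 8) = (z^2 - 49)/(z^2 - 3*z + 2)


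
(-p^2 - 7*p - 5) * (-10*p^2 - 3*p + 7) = 10*p^4 + 73*p^3 + 64*p^2 - 34*p - 35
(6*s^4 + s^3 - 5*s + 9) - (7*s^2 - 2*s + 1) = 6*s^4 + s^3 - 7*s^2 - 3*s + 8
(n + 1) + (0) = n + 1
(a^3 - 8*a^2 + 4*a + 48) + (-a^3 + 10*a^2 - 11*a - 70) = 2*a^2 - 7*a - 22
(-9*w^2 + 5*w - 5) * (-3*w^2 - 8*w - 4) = 27*w^4 + 57*w^3 + 11*w^2 + 20*w + 20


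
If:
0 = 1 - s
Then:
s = 1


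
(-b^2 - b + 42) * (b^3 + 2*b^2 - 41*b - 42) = -b^5 - 3*b^4 + 81*b^3 + 167*b^2 - 1680*b - 1764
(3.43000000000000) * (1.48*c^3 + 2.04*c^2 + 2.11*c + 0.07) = 5.0764*c^3 + 6.9972*c^2 + 7.2373*c + 0.2401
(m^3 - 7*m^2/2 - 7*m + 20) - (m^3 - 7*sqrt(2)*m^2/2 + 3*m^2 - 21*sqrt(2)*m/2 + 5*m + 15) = -13*m^2/2 + 7*sqrt(2)*m^2/2 - 12*m + 21*sqrt(2)*m/2 + 5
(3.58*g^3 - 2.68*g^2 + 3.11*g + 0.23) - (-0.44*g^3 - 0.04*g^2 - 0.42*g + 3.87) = 4.02*g^3 - 2.64*g^2 + 3.53*g - 3.64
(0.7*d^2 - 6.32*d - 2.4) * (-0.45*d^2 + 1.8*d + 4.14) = -0.315*d^4 + 4.104*d^3 - 7.398*d^2 - 30.4848*d - 9.936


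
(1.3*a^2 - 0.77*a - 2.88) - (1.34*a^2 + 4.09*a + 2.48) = -0.04*a^2 - 4.86*a - 5.36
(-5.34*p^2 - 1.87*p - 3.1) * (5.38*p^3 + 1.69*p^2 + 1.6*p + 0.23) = -28.7292*p^5 - 19.0852*p^4 - 28.3823*p^3 - 9.4592*p^2 - 5.3901*p - 0.713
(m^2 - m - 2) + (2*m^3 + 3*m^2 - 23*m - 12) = 2*m^3 + 4*m^2 - 24*m - 14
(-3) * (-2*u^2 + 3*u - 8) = 6*u^2 - 9*u + 24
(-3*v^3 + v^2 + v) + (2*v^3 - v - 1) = -v^3 + v^2 - 1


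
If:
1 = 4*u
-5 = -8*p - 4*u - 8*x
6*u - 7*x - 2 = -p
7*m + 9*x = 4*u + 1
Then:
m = 2/7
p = 1/2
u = 1/4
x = 0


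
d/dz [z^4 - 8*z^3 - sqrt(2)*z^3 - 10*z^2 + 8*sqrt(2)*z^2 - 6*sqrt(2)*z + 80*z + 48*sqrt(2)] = 4*z^3 - 24*z^2 - 3*sqrt(2)*z^2 - 20*z + 16*sqrt(2)*z - 6*sqrt(2) + 80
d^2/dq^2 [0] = 0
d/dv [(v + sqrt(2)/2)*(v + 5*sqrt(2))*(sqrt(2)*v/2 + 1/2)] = 3*sqrt(2)*v^2/2 + 12*v + 21*sqrt(2)/4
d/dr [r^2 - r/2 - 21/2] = 2*r - 1/2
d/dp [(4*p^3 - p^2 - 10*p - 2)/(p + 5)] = (8*p^3 + 59*p^2 - 10*p - 48)/(p^2 + 10*p + 25)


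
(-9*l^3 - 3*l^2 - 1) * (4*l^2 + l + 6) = -36*l^5 - 21*l^4 - 57*l^3 - 22*l^2 - l - 6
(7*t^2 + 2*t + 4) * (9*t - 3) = 63*t^3 - 3*t^2 + 30*t - 12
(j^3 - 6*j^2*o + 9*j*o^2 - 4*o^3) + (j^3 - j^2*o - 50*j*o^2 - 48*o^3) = 2*j^3 - 7*j^2*o - 41*j*o^2 - 52*o^3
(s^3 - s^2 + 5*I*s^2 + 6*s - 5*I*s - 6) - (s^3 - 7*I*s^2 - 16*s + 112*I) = -s^2 + 12*I*s^2 + 22*s - 5*I*s - 6 - 112*I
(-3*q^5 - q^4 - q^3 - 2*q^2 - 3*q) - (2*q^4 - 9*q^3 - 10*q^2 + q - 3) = -3*q^5 - 3*q^4 + 8*q^3 + 8*q^2 - 4*q + 3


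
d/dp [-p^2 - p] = -2*p - 1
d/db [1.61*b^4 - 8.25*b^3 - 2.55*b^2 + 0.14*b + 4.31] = 6.44*b^3 - 24.75*b^2 - 5.1*b + 0.14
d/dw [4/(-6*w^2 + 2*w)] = 2*(6*w - 1)/(w^2*(3*w - 1)^2)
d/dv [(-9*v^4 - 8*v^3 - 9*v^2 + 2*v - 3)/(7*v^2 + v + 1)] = (-126*v^5 - 83*v^4 - 52*v^3 - 47*v^2 + 24*v + 5)/(49*v^4 + 14*v^3 + 15*v^2 + 2*v + 1)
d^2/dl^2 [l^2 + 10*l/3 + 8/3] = 2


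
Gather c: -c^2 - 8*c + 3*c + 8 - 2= -c^2 - 5*c + 6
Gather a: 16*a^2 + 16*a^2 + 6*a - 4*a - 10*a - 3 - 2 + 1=32*a^2 - 8*a - 4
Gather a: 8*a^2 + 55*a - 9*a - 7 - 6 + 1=8*a^2 + 46*a - 12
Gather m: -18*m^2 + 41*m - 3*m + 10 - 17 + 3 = -18*m^2 + 38*m - 4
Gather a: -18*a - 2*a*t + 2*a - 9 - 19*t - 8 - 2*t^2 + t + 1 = a*(-2*t - 16) - 2*t^2 - 18*t - 16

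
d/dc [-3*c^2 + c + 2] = 1 - 6*c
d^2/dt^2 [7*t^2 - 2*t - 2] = 14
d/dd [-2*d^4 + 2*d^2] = -8*d^3 + 4*d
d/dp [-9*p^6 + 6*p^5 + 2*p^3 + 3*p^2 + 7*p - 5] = -54*p^5 + 30*p^4 + 6*p^2 + 6*p + 7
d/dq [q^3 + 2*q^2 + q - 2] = 3*q^2 + 4*q + 1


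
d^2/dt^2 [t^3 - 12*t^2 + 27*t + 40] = 6*t - 24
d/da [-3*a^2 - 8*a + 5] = -6*a - 8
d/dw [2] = 0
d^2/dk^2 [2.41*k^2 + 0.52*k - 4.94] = 4.82000000000000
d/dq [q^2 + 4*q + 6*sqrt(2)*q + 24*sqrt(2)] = 2*q + 4 + 6*sqrt(2)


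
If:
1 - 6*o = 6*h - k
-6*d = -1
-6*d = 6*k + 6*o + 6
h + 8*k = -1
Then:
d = 1/6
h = 57/55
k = -14/55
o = -301/330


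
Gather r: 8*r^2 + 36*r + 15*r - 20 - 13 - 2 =8*r^2 + 51*r - 35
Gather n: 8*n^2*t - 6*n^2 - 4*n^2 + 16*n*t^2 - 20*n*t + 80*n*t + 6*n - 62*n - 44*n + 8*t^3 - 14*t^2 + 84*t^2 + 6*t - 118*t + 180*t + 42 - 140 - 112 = n^2*(8*t - 10) + n*(16*t^2 + 60*t - 100) + 8*t^3 + 70*t^2 + 68*t - 210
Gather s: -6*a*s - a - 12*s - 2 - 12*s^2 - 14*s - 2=-a - 12*s^2 + s*(-6*a - 26) - 4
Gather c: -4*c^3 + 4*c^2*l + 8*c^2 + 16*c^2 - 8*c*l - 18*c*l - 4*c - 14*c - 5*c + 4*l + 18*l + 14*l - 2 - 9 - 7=-4*c^3 + c^2*(4*l + 24) + c*(-26*l - 23) + 36*l - 18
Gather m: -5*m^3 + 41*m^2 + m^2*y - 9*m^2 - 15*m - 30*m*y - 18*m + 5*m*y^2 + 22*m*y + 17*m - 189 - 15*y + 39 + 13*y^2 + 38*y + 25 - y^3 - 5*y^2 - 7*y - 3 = -5*m^3 + m^2*(y + 32) + m*(5*y^2 - 8*y - 16) - y^3 + 8*y^2 + 16*y - 128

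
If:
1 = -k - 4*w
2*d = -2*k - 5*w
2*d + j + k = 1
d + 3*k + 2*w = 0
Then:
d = 11/17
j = -4/17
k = -1/17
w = -4/17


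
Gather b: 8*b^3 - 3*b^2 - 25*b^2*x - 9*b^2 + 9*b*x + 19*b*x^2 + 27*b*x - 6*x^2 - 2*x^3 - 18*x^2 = 8*b^3 + b^2*(-25*x - 12) + b*(19*x^2 + 36*x) - 2*x^3 - 24*x^2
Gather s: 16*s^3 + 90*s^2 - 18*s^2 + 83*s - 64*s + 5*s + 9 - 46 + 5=16*s^3 + 72*s^2 + 24*s - 32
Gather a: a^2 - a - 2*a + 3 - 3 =a^2 - 3*a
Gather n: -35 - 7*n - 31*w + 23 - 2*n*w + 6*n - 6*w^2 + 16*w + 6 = n*(-2*w - 1) - 6*w^2 - 15*w - 6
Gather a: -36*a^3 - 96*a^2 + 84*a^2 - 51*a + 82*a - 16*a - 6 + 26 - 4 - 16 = -36*a^3 - 12*a^2 + 15*a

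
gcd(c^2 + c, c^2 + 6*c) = c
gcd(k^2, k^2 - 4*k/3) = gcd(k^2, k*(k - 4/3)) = k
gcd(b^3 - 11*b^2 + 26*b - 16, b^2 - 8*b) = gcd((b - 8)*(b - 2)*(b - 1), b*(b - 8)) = b - 8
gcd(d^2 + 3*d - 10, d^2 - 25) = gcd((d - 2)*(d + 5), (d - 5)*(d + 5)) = d + 5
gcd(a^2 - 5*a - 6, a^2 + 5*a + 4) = a + 1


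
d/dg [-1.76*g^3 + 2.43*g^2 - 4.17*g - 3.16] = -5.28*g^2 + 4.86*g - 4.17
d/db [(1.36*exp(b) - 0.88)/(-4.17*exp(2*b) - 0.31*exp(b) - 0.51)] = (5.6712*exp(2*b) - 7.3392*exp(b) - 0.9664)*exp(b)/(17.3889*exp(4*b) + 2.5854*exp(3*b) + 4.3495*exp(2*b) + 0.3162*exp(b) + 0.2601)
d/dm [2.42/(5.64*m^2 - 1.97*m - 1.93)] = (4.7674 - 27.2976*m)/(-5.64*m^2 + 1.97*m + 1.93)^2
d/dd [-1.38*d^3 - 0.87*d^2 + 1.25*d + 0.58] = -4.14*d^2 - 1.74*d + 1.25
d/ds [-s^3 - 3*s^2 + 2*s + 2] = -3*s^2 - 6*s + 2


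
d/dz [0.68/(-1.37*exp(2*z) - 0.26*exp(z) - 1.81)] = (1.8632*exp(z) + 0.1768)*exp(z)/(1.37*exp(2*z) + 0.26*exp(z) + 1.81)^2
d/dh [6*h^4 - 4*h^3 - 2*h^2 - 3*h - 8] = 24*h^3 - 12*h^2 - 4*h - 3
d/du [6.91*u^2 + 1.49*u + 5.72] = 13.82*u + 1.49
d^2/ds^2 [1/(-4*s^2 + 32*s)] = (s*(s - 8) - 4*(s - 4)^2)/(2*s^3*(s - 8)^3)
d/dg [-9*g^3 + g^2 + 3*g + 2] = -27*g^2 + 2*g + 3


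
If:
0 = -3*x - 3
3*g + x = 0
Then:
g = 1/3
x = -1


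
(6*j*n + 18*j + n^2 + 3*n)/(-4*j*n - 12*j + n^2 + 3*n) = (-6*j - n)/(4*j - n)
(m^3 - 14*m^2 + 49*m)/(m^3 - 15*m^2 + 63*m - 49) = m/(m - 1)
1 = 1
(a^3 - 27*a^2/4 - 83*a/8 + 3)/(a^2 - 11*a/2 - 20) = (8*a^2 + 10*a - 3)/(4*(2*a + 5))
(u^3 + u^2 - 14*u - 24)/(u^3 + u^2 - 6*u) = (u^2 - 2*u - 8)/(u*(u - 2))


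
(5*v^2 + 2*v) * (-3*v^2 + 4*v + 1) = -15*v^4 + 14*v^3 + 13*v^2 + 2*v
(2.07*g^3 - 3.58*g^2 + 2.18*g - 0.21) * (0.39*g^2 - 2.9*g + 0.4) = 0.8073*g^5 - 7.3992*g^4 + 12.0602*g^3 - 7.8359*g^2 + 1.481*g - 0.084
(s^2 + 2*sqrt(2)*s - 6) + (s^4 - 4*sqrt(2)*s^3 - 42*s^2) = s^4 - 4*sqrt(2)*s^3 - 41*s^2 + 2*sqrt(2)*s - 6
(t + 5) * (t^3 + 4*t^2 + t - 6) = t^4 + 9*t^3 + 21*t^2 - t - 30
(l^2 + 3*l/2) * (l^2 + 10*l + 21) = l^4 + 23*l^3/2 + 36*l^2 + 63*l/2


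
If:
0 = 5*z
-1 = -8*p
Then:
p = 1/8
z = 0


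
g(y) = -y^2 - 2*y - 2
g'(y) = -2*y - 2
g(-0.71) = -1.08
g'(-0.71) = -0.58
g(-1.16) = -1.03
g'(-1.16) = 0.32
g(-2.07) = -2.14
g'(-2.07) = 2.14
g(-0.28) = -1.52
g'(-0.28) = -1.44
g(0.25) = -2.56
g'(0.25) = -2.50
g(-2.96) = -4.84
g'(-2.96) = 3.92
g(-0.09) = -1.83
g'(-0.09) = -1.82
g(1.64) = -7.97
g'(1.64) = -5.28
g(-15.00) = -197.00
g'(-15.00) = 28.00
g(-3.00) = -5.00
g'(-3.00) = 4.00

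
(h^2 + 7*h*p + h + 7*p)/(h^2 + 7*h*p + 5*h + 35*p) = (h + 1)/(h + 5)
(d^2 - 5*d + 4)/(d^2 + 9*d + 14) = (d^2 - 5*d + 4)/(d^2 + 9*d + 14)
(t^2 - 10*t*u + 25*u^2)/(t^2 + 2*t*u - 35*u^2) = (t - 5*u)/(t + 7*u)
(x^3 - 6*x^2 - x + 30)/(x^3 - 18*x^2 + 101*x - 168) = (x^2 - 3*x - 10)/(x^2 - 15*x + 56)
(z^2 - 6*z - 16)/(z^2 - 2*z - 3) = (-z^2 + 6*z + 16)/(-z^2 + 2*z + 3)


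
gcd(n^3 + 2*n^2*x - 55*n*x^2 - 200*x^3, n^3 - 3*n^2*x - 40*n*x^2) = -n^2 + 3*n*x + 40*x^2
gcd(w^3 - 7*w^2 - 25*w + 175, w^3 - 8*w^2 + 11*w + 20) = w - 5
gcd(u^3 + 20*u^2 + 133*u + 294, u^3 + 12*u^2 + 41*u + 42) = u + 7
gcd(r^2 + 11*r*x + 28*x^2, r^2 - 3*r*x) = 1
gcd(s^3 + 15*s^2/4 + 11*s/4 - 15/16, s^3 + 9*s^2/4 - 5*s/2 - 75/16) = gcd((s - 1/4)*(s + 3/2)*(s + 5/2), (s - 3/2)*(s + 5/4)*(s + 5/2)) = s + 5/2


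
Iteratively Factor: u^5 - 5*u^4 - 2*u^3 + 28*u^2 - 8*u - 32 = (u - 4)*(u^4 - u^3 - 6*u^2 + 4*u + 8) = (u - 4)*(u - 2)*(u^3 + u^2 - 4*u - 4) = (u - 4)*(u - 2)*(u + 2)*(u^2 - u - 2) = (u - 4)*(u - 2)*(u + 1)*(u + 2)*(u - 2)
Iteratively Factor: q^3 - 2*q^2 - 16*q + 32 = (q - 4)*(q^2 + 2*q - 8) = (q - 4)*(q - 2)*(q + 4)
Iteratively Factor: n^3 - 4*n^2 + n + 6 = (n - 2)*(n^2 - 2*n - 3) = (n - 3)*(n - 2)*(n + 1)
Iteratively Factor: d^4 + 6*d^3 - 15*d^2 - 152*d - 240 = (d + 4)*(d^3 + 2*d^2 - 23*d - 60) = (d - 5)*(d + 4)*(d^2 + 7*d + 12) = (d - 5)*(d + 3)*(d + 4)*(d + 4)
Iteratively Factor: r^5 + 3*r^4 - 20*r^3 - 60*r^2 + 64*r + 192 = (r + 4)*(r^4 - r^3 - 16*r^2 + 4*r + 48) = (r - 4)*(r + 4)*(r^3 + 3*r^2 - 4*r - 12) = (r - 4)*(r + 2)*(r + 4)*(r^2 + r - 6) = (r - 4)*(r + 2)*(r + 3)*(r + 4)*(r - 2)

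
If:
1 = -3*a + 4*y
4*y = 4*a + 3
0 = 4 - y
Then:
No Solution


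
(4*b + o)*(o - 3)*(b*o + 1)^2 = 4*b^3*o^3 - 12*b^3*o^2 + b^2*o^4 - 3*b^2*o^3 + 8*b^2*o^2 - 24*b^2*o + 2*b*o^3 - 6*b*o^2 + 4*b*o - 12*b + o^2 - 3*o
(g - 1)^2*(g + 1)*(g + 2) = g^4 + g^3 - 3*g^2 - g + 2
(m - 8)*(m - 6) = m^2 - 14*m + 48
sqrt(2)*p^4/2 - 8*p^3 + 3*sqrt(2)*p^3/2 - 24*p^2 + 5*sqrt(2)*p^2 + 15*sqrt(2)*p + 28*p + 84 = (p + 3)*(p - 7*sqrt(2))*(p - 2*sqrt(2))*(sqrt(2)*p/2 + 1)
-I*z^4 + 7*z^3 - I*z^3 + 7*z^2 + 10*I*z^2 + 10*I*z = z*(z + 2*I)*(z + 5*I)*(-I*z - I)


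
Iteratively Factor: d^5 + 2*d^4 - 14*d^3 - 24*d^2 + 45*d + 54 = (d + 1)*(d^4 + d^3 - 15*d^2 - 9*d + 54) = (d + 1)*(d + 3)*(d^3 - 2*d^2 - 9*d + 18) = (d - 3)*(d + 1)*(d + 3)*(d^2 + d - 6) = (d - 3)*(d - 2)*(d + 1)*(d + 3)*(d + 3)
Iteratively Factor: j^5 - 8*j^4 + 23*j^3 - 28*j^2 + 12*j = (j - 1)*(j^4 - 7*j^3 + 16*j^2 - 12*j) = (j - 2)*(j - 1)*(j^3 - 5*j^2 + 6*j) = (j - 3)*(j - 2)*(j - 1)*(j^2 - 2*j) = (j - 3)*(j - 2)^2*(j - 1)*(j)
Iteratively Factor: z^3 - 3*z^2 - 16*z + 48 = (z + 4)*(z^2 - 7*z + 12) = (z - 4)*(z + 4)*(z - 3)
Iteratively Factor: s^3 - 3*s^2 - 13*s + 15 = (s - 1)*(s^2 - 2*s - 15) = (s - 5)*(s - 1)*(s + 3)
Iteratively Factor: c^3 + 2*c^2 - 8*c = (c - 2)*(c^2 + 4*c) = (c - 2)*(c + 4)*(c)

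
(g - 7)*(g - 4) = g^2 - 11*g + 28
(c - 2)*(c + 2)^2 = c^3 + 2*c^2 - 4*c - 8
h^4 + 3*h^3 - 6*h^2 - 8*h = h*(h - 2)*(h + 1)*(h + 4)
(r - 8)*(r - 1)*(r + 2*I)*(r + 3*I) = r^4 - 9*r^3 + 5*I*r^3 + 2*r^2 - 45*I*r^2 + 54*r + 40*I*r - 48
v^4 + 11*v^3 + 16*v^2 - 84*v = v*(v - 2)*(v + 6)*(v + 7)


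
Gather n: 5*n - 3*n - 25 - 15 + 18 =2*n - 22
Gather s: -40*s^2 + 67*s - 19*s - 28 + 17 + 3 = -40*s^2 + 48*s - 8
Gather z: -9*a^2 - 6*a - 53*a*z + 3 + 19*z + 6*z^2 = -9*a^2 - 6*a + 6*z^2 + z*(19 - 53*a) + 3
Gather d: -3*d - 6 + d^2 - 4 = d^2 - 3*d - 10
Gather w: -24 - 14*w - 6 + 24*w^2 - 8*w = 24*w^2 - 22*w - 30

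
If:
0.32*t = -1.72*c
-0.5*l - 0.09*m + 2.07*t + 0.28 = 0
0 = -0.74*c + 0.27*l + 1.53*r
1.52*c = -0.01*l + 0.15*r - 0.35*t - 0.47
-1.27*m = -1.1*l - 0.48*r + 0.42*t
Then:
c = 0.42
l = -7.86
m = -5.46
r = 1.59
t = -2.27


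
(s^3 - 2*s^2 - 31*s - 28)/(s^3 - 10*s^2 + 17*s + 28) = (s + 4)/(s - 4)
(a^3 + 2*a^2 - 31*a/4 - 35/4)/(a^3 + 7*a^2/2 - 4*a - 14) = (2*a^2 - 3*a - 5)/(2*(a^2 - 4))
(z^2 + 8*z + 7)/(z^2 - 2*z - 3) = (z + 7)/(z - 3)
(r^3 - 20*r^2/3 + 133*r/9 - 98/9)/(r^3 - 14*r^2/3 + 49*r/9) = (r - 2)/r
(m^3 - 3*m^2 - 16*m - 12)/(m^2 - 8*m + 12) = (m^2 + 3*m + 2)/(m - 2)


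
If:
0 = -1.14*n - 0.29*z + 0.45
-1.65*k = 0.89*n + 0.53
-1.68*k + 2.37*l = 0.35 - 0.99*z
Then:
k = 0.137214247740564*z - 0.534130781499203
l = -0.320455723120613*z - 0.230945026547958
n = 0.394736842105263 - 0.254385964912281*z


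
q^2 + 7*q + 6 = (q + 1)*(q + 6)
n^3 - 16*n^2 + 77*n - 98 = (n - 7)^2*(n - 2)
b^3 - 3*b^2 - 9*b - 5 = (b - 5)*(b + 1)^2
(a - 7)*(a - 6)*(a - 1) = a^3 - 14*a^2 + 55*a - 42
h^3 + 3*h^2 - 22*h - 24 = (h - 4)*(h + 1)*(h + 6)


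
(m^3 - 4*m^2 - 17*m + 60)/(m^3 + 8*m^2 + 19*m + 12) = (m^2 - 8*m + 15)/(m^2 + 4*m + 3)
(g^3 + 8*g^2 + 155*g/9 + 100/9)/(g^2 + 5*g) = g + 3 + 20/(9*g)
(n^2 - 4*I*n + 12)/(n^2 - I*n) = (n^2 - 4*I*n + 12)/(n*(n - I))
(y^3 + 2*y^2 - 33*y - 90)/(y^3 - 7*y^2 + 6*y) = (y^2 + 8*y + 15)/(y*(y - 1))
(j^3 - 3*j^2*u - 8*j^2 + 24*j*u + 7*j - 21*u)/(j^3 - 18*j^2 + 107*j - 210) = (j^2 - 3*j*u - j + 3*u)/(j^2 - 11*j + 30)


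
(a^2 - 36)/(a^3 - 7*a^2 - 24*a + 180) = (a + 6)/(a^2 - a - 30)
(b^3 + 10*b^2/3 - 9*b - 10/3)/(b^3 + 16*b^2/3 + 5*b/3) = (b - 2)/b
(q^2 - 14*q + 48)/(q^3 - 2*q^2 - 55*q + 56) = (q - 6)/(q^2 + 6*q - 7)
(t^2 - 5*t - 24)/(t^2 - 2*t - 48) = (t + 3)/(t + 6)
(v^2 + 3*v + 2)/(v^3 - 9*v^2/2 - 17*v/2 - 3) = 2*(v + 2)/(2*v^2 - 11*v - 6)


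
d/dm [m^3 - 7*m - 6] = 3*m^2 - 7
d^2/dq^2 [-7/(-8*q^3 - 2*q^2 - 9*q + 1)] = 14*(-2*(12*q + 1)*(8*q^3 + 2*q^2 + 9*q - 1) + (24*q^2 + 4*q + 9)^2)/(8*q^3 + 2*q^2 + 9*q - 1)^3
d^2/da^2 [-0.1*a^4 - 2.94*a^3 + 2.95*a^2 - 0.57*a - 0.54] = -1.2*a^2 - 17.64*a + 5.9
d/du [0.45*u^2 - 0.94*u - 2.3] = 0.9*u - 0.94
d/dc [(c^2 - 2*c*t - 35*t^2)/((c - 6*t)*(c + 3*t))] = t*(-c^2 + 34*c*t - 69*t^2)/(c^4 - 6*c^3*t - 27*c^2*t^2 + 108*c*t^3 + 324*t^4)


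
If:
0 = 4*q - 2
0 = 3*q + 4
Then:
No Solution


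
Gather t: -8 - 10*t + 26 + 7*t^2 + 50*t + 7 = 7*t^2 + 40*t + 25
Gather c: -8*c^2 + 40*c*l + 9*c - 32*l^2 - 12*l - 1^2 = -8*c^2 + c*(40*l + 9) - 32*l^2 - 12*l - 1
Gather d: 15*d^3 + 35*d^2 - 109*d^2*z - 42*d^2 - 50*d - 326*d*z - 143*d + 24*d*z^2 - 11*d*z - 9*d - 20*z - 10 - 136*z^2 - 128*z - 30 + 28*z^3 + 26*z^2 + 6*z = 15*d^3 + d^2*(-109*z - 7) + d*(24*z^2 - 337*z - 202) + 28*z^3 - 110*z^2 - 142*z - 40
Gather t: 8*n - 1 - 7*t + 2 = 8*n - 7*t + 1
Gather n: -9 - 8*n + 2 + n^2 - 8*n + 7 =n^2 - 16*n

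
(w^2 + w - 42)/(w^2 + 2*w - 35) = (w - 6)/(w - 5)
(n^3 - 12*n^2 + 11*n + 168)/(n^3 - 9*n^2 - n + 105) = (n - 8)/(n - 5)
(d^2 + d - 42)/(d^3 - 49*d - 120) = (-d^2 - d + 42)/(-d^3 + 49*d + 120)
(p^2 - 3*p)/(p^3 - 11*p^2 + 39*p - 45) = p/(p^2 - 8*p + 15)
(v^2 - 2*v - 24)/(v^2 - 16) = (v - 6)/(v - 4)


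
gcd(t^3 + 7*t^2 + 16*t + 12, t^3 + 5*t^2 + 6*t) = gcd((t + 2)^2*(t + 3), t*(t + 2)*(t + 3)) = t^2 + 5*t + 6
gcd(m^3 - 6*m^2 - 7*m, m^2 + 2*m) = m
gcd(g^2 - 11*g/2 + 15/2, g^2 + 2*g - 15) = g - 3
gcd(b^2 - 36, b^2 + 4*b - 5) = 1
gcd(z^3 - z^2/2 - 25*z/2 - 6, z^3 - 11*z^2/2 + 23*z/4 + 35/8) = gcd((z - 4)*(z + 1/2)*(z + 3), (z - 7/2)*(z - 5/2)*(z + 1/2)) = z + 1/2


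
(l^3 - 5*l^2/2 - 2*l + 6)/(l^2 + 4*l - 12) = (l^2 - l/2 - 3)/(l + 6)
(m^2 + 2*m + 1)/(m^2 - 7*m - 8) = (m + 1)/(m - 8)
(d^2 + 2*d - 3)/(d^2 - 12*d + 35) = (d^2 + 2*d - 3)/(d^2 - 12*d + 35)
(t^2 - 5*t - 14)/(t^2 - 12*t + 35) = (t + 2)/(t - 5)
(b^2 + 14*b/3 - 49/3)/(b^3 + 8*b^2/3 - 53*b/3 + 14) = (b + 7)/(b^2 + 5*b - 6)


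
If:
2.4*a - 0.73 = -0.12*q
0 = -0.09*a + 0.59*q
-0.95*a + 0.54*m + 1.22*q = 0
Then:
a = 0.30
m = 0.43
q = 0.05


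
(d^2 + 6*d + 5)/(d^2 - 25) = (d + 1)/(d - 5)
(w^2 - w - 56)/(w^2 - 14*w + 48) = (w + 7)/(w - 6)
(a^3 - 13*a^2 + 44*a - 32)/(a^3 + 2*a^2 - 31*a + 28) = (a - 8)/(a + 7)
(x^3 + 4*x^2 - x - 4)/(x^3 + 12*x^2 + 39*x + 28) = (x - 1)/(x + 7)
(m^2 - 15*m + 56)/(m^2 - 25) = (m^2 - 15*m + 56)/(m^2 - 25)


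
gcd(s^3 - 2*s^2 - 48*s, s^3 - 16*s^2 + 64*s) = s^2 - 8*s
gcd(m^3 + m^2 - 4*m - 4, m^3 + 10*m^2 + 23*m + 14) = m^2 + 3*m + 2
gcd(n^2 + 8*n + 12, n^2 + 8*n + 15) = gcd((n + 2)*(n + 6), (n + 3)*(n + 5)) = 1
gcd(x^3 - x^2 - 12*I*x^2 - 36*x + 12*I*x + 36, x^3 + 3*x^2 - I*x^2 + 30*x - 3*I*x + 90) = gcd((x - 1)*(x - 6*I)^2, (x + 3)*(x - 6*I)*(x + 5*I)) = x - 6*I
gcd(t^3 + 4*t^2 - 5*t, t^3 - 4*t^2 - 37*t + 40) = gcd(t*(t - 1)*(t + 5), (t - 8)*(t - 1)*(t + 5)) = t^2 + 4*t - 5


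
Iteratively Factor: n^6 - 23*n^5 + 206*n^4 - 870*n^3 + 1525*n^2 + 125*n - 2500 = (n - 5)*(n^5 - 18*n^4 + 116*n^3 - 290*n^2 + 75*n + 500) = (n - 5)*(n + 1)*(n^4 - 19*n^3 + 135*n^2 - 425*n + 500) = (n - 5)^2*(n + 1)*(n^3 - 14*n^2 + 65*n - 100) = (n - 5)^3*(n + 1)*(n^2 - 9*n + 20) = (n - 5)^3*(n - 4)*(n + 1)*(n - 5)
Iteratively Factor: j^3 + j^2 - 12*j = (j + 4)*(j^2 - 3*j) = (j - 3)*(j + 4)*(j)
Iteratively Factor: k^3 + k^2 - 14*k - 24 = (k + 3)*(k^2 - 2*k - 8) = (k - 4)*(k + 3)*(k + 2)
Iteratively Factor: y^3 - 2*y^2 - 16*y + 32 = (y - 2)*(y^2 - 16) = (y - 4)*(y - 2)*(y + 4)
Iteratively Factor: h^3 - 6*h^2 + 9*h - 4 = (h - 1)*(h^2 - 5*h + 4) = (h - 4)*(h - 1)*(h - 1)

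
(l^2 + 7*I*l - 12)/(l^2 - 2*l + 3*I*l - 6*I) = (l + 4*I)/(l - 2)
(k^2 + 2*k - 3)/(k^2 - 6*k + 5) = (k + 3)/(k - 5)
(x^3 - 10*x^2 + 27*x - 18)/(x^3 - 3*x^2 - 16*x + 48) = (x^2 - 7*x + 6)/(x^2 - 16)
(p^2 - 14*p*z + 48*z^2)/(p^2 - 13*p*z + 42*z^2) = (-p + 8*z)/(-p + 7*z)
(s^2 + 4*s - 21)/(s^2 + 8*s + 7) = (s - 3)/(s + 1)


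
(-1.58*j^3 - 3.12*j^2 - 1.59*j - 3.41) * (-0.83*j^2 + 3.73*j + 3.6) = 1.3114*j^5 - 3.3038*j^4 - 16.0059*j^3 - 14.3324*j^2 - 18.4433*j - 12.276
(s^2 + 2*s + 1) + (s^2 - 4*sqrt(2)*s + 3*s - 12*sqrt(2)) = 2*s^2 - 4*sqrt(2)*s + 5*s - 12*sqrt(2) + 1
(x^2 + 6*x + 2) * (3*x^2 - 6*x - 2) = 3*x^4 + 12*x^3 - 32*x^2 - 24*x - 4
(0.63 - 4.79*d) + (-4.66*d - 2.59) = -9.45*d - 1.96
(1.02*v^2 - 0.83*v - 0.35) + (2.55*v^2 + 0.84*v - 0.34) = 3.57*v^2 + 0.01*v - 0.69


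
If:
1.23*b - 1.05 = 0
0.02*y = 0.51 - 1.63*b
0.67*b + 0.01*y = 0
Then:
No Solution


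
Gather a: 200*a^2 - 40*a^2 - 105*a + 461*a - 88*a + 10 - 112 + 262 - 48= 160*a^2 + 268*a + 112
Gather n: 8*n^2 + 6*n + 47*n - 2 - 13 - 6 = 8*n^2 + 53*n - 21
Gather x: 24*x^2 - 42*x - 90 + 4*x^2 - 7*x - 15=28*x^2 - 49*x - 105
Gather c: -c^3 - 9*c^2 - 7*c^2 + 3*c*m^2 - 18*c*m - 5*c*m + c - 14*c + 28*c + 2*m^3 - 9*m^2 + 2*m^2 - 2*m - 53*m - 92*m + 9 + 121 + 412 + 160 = -c^3 - 16*c^2 + c*(3*m^2 - 23*m + 15) + 2*m^3 - 7*m^2 - 147*m + 702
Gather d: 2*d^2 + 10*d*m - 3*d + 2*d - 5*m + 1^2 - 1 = 2*d^2 + d*(10*m - 1) - 5*m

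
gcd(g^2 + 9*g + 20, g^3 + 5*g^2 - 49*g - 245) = g + 5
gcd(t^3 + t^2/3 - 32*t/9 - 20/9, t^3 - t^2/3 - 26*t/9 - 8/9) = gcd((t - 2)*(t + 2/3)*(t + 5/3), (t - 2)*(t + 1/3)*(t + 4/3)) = t - 2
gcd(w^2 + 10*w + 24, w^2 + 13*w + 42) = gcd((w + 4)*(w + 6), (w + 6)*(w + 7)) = w + 6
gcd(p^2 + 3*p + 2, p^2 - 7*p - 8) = p + 1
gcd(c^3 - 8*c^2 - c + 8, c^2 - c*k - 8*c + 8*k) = c - 8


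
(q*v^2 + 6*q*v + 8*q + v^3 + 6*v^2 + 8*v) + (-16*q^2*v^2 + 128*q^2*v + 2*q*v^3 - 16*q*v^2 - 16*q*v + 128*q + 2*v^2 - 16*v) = -16*q^2*v^2 + 128*q^2*v + 2*q*v^3 - 15*q*v^2 - 10*q*v + 136*q + v^3 + 8*v^2 - 8*v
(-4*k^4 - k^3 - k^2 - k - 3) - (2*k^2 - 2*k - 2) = -4*k^4 - k^3 - 3*k^2 + k - 1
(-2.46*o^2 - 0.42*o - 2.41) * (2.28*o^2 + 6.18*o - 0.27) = -5.6088*o^4 - 16.1604*o^3 - 7.4262*o^2 - 14.7804*o + 0.6507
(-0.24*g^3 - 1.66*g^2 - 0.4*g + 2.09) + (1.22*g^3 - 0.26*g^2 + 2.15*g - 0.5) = 0.98*g^3 - 1.92*g^2 + 1.75*g + 1.59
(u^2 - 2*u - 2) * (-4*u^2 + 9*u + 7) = -4*u^4 + 17*u^3 - 3*u^2 - 32*u - 14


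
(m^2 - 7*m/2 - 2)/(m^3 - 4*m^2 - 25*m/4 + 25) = 2*(2*m + 1)/(4*m^2 - 25)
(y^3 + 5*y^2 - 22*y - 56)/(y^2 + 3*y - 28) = y + 2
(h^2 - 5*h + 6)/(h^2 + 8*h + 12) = (h^2 - 5*h + 6)/(h^2 + 8*h + 12)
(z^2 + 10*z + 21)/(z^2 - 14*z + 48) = (z^2 + 10*z + 21)/(z^2 - 14*z + 48)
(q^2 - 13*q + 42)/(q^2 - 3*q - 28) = (q - 6)/(q + 4)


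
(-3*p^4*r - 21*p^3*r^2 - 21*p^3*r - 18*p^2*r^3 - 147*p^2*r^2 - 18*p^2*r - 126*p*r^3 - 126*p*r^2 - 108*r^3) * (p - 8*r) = -3*p^5*r + 3*p^4*r^2 - 21*p^4*r + 150*p^3*r^3 + 21*p^3*r^2 - 18*p^3*r + 144*p^2*r^4 + 1050*p^2*r^3 + 18*p^2*r^2 + 1008*p*r^4 + 900*p*r^3 + 864*r^4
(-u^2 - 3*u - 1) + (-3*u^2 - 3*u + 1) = -4*u^2 - 6*u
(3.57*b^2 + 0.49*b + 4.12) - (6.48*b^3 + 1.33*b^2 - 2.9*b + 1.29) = -6.48*b^3 + 2.24*b^2 + 3.39*b + 2.83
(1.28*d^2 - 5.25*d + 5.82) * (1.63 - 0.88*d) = -1.1264*d^3 + 6.7064*d^2 - 13.6791*d + 9.4866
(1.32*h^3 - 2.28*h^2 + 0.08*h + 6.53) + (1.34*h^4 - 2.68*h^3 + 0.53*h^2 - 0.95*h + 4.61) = 1.34*h^4 - 1.36*h^3 - 1.75*h^2 - 0.87*h + 11.14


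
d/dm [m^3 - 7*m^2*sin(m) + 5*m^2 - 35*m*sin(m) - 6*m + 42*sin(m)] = -7*m^2*cos(m) + 3*m^2 - 14*m*sin(m) - 35*m*cos(m) + 10*m - 35*sin(m) + 42*cos(m) - 6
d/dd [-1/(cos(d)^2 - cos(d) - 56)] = (1 - 2*cos(d))*sin(d)/(sin(d)^2 + cos(d) + 55)^2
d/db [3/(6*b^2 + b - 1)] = 3*(-12*b - 1)/(6*b^2 + b - 1)^2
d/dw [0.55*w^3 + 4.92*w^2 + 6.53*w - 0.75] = 1.65*w^2 + 9.84*w + 6.53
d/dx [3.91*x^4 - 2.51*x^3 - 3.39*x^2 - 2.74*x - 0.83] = 15.64*x^3 - 7.53*x^2 - 6.78*x - 2.74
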